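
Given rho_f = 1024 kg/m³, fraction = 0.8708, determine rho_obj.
Formula: f_{sub} = \frac{\rho_{obj}}{\rho_f}
Substituting knowns: 0.8708 = rho_obj/1024
Solving for rho_obj: rho_obj = 0.8708·1024 = 891.7 kg/m³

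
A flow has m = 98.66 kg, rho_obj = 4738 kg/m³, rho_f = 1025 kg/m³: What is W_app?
Formula: W_{app} = mg\left(1 - \frac{\rho_f}{\rho_{obj}}\right)
W_app = 98.66·9.81·(1 − 1025/4738) = 758.5 N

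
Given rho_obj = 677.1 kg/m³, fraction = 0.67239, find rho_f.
Formula: f_{sub} = \frac{\rho_{obj}}{\rho_f}
Substituting knowns: 0.67239 = 677.1/rho_f
Solving for rho_f: rho_f = 677.1/0.67239 = 1007 kg/m³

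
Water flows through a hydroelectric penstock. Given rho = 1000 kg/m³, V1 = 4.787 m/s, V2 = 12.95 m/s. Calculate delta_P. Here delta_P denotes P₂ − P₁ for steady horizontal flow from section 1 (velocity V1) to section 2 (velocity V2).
Formula: \Delta P = \frac{1}{2} \rho (V_1^2 - V_2^2)
delta_P = 0.5·1000·(4.787² − 12.95²)/1000 = -72.39 kPa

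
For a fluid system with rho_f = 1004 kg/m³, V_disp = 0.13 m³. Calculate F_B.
Formula: F_B = \rho_f g V_{disp}
F_B = 1004·9.81·0.13 = 1280 N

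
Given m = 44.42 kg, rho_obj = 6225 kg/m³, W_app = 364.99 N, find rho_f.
Formula: W_{app} = mg\left(1 - \frac{\rho_f}{\rho_{obj}}\right)
Substituting knowns: 364.99 = 44.42·9.81·(1 − rho_f/6225)
Solving for rho_f: rho_f = 6225·(1 − 364.99/(44.42·9.81)) = 1011 kg/m³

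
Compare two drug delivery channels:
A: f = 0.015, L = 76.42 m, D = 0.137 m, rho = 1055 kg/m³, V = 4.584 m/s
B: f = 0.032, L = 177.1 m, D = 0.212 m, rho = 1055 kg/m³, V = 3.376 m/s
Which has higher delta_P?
delta_P(A) = 92.74 kPa, delta_P(B) = 160.7 kPa. Answer: B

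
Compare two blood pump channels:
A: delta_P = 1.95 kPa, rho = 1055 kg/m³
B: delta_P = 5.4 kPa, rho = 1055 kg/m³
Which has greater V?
V(A) = 1.923 m/s, V(B) = 3.2 m/s. Answer: B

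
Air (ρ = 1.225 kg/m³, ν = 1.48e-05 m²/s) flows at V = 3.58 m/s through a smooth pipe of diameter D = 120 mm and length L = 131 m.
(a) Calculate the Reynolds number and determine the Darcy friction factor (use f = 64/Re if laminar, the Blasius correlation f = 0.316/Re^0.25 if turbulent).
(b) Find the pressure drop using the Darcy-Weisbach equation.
(a) Re = V·D/ν = 3.58·0.12/1.48e-05 = 29027 → turbulent (Re > 4000); f = 0.316/Re^0.25 = 0.316/29027^0.25 = 0.02421
(b) Darcy-Weisbach: ΔP = f·(L/D)·½ρV²/1000 = 0.02421·(131/0.120)·½·1.225·3.58²/1000 = 0.2075 kPa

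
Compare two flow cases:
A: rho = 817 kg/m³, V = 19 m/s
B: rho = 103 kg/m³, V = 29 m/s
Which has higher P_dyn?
P_dyn(A) = 147.5 kPa, P_dyn(B) = 43.31 kPa. Answer: A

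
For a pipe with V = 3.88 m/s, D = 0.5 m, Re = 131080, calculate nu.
Formula: Re = \frac{V D}{\nu}
Substituting knowns: 131080 = 3.88·0.5/nu
Solving for nu: nu = 3.88·0.5/131080 = 1.480e-05 m²/s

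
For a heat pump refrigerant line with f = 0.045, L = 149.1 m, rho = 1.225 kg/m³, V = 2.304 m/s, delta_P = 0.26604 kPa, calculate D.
Formula: \Delta P = f \frac{L}{D} \frac{\rho V^2}{2}
Substituting knowns: 0.26604 = 0.045·(149.1/D)·0.5·1.225·2.304²/1000
Solving for D: D = 0.045·149.1·0.5·1.225·2.304²/(0.26604·1000) = 0.082 m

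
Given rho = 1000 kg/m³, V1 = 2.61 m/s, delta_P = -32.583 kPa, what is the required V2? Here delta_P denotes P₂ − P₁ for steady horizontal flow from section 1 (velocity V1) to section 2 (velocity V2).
Formula: \Delta P = \frac{1}{2} \rho (V_1^2 - V_2^2)
Substituting knowns: -32.583 = 0.5·1000·(2.61² − V2²)/1000
Solving for V2: V2 = √(2.61² − 2·(-32.583·1000)/1000) = 8.484 m/s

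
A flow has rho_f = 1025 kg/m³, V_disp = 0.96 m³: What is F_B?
Formula: F_B = \rho_f g V_{disp}
F_B = 1025·9.81·0.96 = 9653 N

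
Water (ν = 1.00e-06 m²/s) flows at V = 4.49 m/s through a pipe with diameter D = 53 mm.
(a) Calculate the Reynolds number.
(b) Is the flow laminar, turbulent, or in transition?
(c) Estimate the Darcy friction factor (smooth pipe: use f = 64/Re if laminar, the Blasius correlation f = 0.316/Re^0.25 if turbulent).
(a) Re = V·D/ν = 4.49·0.053/1.00e-06 = 237970
(b) Flow regime: turbulent (Re > 4000)
(c) Friction factor: f = 0.316/Re^0.25 = 0.316/237970^0.25 = 0.01431 (Blasius is strictly valid for Re ≲ 1e5; used here as the smooth-pipe estimate the problem specifies)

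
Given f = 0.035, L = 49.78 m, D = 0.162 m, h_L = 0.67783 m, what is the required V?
Formula: h_L = f \frac{L}{D} \frac{V^2}{2g}
Substituting knowns: 0.67783 = 0.035·(49.78/0.162)·V²/(2·9.81)
Solving for V: V = √(0.67783·2·9.81/(0.035·(49.78/0.162))) = 1.112 m/s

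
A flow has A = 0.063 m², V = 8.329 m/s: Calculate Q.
Formula: Q = A V
Q = 0.063·8.329·1000 = 524.7 L/s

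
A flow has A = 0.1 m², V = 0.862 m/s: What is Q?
Formula: Q = A V
Q = 0.1·0.862·1000 = 86.2 L/s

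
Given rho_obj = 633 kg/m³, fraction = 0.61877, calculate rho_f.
Formula: f_{sub} = \frac{\rho_{obj}}{\rho_f}
Substituting knowns: 0.61877 = 633/rho_f
Solving for rho_f: rho_f = 633/0.61877 = 1023 kg/m³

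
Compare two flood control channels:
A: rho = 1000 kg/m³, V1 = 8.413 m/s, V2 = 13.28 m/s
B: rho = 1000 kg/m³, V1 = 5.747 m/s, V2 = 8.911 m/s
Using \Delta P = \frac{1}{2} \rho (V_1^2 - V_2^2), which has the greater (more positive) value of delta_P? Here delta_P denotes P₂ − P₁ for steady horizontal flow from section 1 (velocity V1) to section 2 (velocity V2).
delta_P(A) = -52.79 kPa, delta_P(B) = -23.19 kPa. Answer: B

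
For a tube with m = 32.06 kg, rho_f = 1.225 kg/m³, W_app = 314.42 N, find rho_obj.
Formula: W_{app} = mg\left(1 - \frac{\rho_f}{\rho_{obj}}\right)
Substituting knowns: 314.42 = 32.06·9.81·(1 − 1.225/rho_obj)
Solving for rho_obj: rho_obj = 1.225/(1 − 314.42/(32.06·9.81)) = 4348 kg/m³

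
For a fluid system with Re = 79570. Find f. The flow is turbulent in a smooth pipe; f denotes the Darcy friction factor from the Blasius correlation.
Formula: f = \frac{0.316}{Re^{0.25}}
f = 0.316/79570^0.25 = 0.01881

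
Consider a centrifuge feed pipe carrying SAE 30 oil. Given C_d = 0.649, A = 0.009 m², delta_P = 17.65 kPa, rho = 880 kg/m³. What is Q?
Formula: Q = C_d A \sqrt{\frac{2 \Delta P}{\rho}}
Q = 0.649·0.009·√(2·(17.65·1000)/880)·1000 = 36.99 L/s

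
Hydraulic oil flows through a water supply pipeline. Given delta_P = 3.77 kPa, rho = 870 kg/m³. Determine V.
Formula: V = \sqrt{\frac{2 \Delta P}{\rho}}
V = √(2·(3.77·1000)/870) = 2.944 m/s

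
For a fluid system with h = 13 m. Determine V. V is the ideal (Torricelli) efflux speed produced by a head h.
Formula: V = \sqrt{2 g h}
V = √(2·9.81·13) = 15.97 m/s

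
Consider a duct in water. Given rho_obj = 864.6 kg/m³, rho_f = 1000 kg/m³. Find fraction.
Formula: f_{sub} = \frac{\rho_{obj}}{\rho_f}
fraction = 864.6/1000 = 0.8646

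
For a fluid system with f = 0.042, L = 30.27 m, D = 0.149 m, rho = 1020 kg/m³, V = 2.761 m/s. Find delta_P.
Formula: \Delta P = f \frac{L}{D} \frac{\rho V^2}{2}
delta_P = 0.042·(30.27/0.149)·0.5·1020·2.761²/1000 = 33.17 kPa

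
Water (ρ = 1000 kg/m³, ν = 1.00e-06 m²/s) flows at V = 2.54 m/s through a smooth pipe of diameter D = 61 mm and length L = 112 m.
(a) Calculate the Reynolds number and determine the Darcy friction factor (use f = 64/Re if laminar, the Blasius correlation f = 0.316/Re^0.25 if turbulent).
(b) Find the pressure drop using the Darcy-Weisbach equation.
(a) Re = V·D/ν = 2.54·0.061/1.00e-06 = 154940 → turbulent (Re > 4000); f = 0.316/Re^0.25 = 0.316/154940^0.25 = 0.015927 (Blasius is strictly valid for Re ≲ 1e5; used here as the smooth-pipe estimate the problem specifies)
(b) Darcy-Weisbach: ΔP = f·(L/D)·½ρV²/1000 = 0.015927·(112/0.061)·½·1000·2.54²/1000 = 94.33 kPa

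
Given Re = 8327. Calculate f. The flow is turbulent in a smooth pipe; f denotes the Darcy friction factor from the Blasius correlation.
Formula: f = \frac{0.316}{Re^{0.25}}
f = 0.316/8327^0.25 = 0.03308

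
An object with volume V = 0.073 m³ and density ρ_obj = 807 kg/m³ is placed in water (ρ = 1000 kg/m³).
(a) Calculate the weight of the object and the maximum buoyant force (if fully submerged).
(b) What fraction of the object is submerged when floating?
(a) W=rho_obj*g*V=807*9.81*0.073=577.9 N; F_B(max)=rho*g*V=1000*9.81*0.073=716.1 N
(b) Floating fraction=rho_obj/rho=807/1000=0.807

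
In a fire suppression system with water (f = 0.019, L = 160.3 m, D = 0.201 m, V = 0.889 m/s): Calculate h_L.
Formula: h_L = f \frac{L}{D} \frac{V^2}{2g}
h_L = 0.019·(160.3/0.201)·0.889²/(2·9.81) = 0.6104 m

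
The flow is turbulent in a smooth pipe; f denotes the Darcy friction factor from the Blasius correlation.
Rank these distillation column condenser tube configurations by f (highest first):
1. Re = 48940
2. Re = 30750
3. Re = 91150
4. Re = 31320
Case 1: f = 0.02125
Case 2: f = 0.02386
Case 3: f = 0.01819
Case 4: f = 0.02375
Ranking (highest first): 2, 4, 1, 3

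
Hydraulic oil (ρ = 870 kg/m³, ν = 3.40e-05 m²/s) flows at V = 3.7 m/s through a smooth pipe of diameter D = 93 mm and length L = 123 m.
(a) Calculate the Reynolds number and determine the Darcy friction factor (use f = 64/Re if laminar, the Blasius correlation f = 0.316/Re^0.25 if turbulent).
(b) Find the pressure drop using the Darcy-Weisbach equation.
(a) Re = V·D/ν = 3.7·0.093/3.40e-05 = 10121 → turbulent (Re > 4000); f = 0.316/Re^0.25 = 0.316/10121^0.25 = 0.031505
(b) Darcy-Weisbach: ΔP = f·(L/D)·½ρV²/1000 = 0.031505·(123/0.093)·½·870·3.7²/1000 = 248.1 kPa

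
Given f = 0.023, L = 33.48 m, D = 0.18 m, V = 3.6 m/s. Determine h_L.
Formula: h_L = f \frac{L}{D} \frac{V^2}{2g}
h_L = 0.023·(33.48/0.18)·3.6²/(2·9.81) = 2.826 m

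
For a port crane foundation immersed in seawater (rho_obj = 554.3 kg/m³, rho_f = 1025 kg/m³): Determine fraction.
Formula: f_{sub} = \frac{\rho_{obj}}{\rho_f}
fraction = 554.3/1025 = 0.5408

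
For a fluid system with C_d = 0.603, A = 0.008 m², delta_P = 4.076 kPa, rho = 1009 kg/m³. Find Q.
Formula: Q = C_d A \sqrt{\frac{2 \Delta P}{\rho}}
Q = 0.603·0.008·√(2·(4.076·1000)/1009)·1000 = 13.71 L/s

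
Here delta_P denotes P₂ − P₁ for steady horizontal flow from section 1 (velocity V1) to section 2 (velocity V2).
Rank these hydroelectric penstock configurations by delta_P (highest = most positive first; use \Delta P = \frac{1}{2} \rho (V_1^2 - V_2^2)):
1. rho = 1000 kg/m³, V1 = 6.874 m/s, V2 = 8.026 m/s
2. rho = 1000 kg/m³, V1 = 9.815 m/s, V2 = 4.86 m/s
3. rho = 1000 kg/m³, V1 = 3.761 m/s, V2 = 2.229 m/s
Case 1: delta_P = -8.582 kPa
Case 2: delta_P = 36.36 kPa
Case 3: delta_P = 4.588 kPa
Ranking (highest first): 2, 3, 1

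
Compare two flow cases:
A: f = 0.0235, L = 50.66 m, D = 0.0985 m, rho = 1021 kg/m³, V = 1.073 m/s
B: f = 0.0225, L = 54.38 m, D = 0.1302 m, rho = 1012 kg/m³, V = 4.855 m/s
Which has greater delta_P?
delta_P(A) = 7.104 kPa, delta_P(B) = 112.1 kPa. Answer: B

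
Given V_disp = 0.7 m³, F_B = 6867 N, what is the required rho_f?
Formula: F_B = \rho_f g V_{disp}
Substituting knowns: 6867 = rho_f·9.81·0.7
Solving for rho_f: rho_f = 6867/(9.81·0.7) = 1000 kg/m³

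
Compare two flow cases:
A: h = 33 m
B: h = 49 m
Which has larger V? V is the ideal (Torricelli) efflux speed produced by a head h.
V(A) = 25.45 m/s, V(B) = 31.01 m/s. Answer: B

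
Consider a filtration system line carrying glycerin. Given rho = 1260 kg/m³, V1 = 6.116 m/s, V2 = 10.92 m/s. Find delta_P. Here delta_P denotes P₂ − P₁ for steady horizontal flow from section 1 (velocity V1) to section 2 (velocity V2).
Formula: \Delta P = \frac{1}{2} \rho (V_1^2 - V_2^2)
delta_P = 0.5·1260·(6.116² − 10.92²)/1000 = -51.56 kPa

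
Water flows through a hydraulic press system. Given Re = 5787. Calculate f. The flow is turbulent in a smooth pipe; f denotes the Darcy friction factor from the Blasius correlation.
Formula: f = \frac{0.316}{Re^{0.25}}
f = 0.316/5787^0.25 = 0.03623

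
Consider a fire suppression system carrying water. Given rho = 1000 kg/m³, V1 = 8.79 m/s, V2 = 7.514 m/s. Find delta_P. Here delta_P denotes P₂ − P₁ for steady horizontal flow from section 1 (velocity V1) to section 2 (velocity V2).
Formula: \Delta P = \frac{1}{2} \rho (V_1^2 - V_2^2)
delta_P = 0.5·1000·(8.79² − 7.514²)/1000 = 10.4 kPa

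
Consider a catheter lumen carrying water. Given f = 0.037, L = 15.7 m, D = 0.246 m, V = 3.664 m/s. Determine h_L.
Formula: h_L = f \frac{L}{D} \frac{V^2}{2g}
h_L = 0.037·(15.7/0.246)·3.664²/(2·9.81) = 1.616 m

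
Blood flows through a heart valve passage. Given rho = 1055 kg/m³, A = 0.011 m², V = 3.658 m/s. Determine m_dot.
Formula: \dot{m} = \rho A V
m_dot = 1055·0.011·3.658 = 42.45 kg/s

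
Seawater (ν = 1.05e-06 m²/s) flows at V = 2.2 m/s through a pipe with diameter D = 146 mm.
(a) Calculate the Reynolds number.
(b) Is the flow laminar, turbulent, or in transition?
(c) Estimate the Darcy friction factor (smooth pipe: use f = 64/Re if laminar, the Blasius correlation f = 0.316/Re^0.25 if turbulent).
(a) Re = V·D/ν = 2.2·0.146/1.05e-06 = 305900
(b) Flow regime: turbulent (Re > 4000)
(c) Friction factor: f = 0.316/Re^0.25 = 0.316/305900^0.25 = 0.01344 (Blasius is strictly valid for Re ≲ 1e5; used here as the smooth-pipe estimate the problem specifies)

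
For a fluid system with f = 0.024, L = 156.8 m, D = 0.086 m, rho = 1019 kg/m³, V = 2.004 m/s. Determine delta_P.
Formula: \Delta P = f \frac{L}{D} \frac{\rho V^2}{2}
delta_P = 0.024·(156.8/0.086)·0.5·1019·2.004²/1000 = 89.54 kPa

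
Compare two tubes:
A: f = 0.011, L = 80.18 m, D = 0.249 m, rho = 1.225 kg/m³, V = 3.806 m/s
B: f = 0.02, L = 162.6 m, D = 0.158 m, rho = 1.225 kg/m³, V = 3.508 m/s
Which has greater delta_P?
delta_P(A) = 0.03143 kPa, delta_P(B) = 0.1551 kPa. Answer: B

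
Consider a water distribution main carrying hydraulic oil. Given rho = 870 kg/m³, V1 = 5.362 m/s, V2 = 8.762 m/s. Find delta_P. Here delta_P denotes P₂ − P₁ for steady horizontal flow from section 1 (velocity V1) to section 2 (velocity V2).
Formula: \Delta P = \frac{1}{2} \rho (V_1^2 - V_2^2)
delta_P = 0.5·870·(5.362² − 8.762²)/1000 = -20.89 kPa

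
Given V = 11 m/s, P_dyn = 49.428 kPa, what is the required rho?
Formula: P_{dyn} = \frac{1}{2} \rho V^2
Substituting knowns: 49.428 = 0.5·rho·11²/1000
Solving for rho: rho = 2·(49.428·1000)/11² = 817 kg/m³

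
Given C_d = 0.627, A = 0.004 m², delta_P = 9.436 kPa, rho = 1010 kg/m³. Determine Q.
Formula: Q = C_d A \sqrt{\frac{2 \Delta P}{\rho}}
Q = 0.627·0.004·√(2·(9.436·1000)/1010)·1000 = 10.84 L/s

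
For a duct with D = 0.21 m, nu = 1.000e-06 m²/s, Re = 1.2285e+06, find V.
Formula: Re = \frac{V D}{\nu}
Substituting knowns: 1.2285e+06 = V·0.21/1.000e-06
Solving for V: V = 1.2285e+06·1.000e-06/0.21 = 5.85 m/s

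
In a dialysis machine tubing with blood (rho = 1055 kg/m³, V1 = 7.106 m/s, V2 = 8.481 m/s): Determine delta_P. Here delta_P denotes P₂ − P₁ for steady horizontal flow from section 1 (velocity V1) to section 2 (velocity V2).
Formula: \Delta P = \frac{1}{2} \rho (V_1^2 - V_2^2)
delta_P = 0.5·1055·(7.106² − 8.481²)/1000 = -11.31 kPa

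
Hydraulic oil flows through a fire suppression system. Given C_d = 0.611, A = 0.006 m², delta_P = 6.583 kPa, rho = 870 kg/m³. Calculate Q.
Formula: Q = C_d A \sqrt{\frac{2 \Delta P}{\rho}}
Q = 0.611·0.006·√(2·(6.583·1000)/870)·1000 = 14.26 L/s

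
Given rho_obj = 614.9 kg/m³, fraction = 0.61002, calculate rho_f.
Formula: f_{sub} = \frac{\rho_{obj}}{\rho_f}
Substituting knowns: 0.61002 = 614.9/rho_f
Solving for rho_f: rho_f = 614.9/0.61002 = 1008 kg/m³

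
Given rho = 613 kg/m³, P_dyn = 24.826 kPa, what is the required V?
Formula: P_{dyn} = \frac{1}{2} \rho V^2
Substituting knowns: 24.826 = 0.5·613·V²/1000
Solving for V: V = √(2·(24.826·1000)/613) = 9 m/s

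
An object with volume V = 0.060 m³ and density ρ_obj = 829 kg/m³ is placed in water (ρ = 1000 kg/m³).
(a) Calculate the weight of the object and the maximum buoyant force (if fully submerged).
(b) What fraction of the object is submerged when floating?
(a) W=rho_obj*g*V=829*9.81*0.060=487.9 N; F_B(max)=rho*g*V=1000*9.81*0.060=588.6 N
(b) Floating fraction=rho_obj/rho=829/1000=0.829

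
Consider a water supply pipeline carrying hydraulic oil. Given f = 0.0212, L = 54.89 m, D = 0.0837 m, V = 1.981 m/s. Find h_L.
Formula: h_L = f \frac{L}{D} \frac{V^2}{2g}
h_L = 0.0212·(54.89/0.0837)·1.981²/(2·9.81) = 2.781 m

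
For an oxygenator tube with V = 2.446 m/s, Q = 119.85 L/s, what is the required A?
Formula: Q = A V
Substituting knowns: 119.85 = A·2.446·1000
Solving for A: A = (119.85/1000)/2.446 = 0.049 m²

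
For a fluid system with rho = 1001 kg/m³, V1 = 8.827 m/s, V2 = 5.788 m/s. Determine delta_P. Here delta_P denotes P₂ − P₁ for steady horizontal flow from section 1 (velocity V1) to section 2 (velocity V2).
Formula: \Delta P = \frac{1}{2} \rho (V_1^2 - V_2^2)
delta_P = 0.5·1001·(8.827² − 5.788²)/1000 = 22.23 kPa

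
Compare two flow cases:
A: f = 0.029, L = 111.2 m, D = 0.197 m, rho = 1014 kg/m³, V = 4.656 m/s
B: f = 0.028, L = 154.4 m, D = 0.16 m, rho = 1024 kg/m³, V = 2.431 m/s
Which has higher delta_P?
delta_P(A) = 179.9 kPa, delta_P(B) = 81.76 kPa. Answer: A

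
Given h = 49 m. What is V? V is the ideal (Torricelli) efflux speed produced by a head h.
Formula: V = \sqrt{2 g h}
V = √(2·9.81·49) = 31.01 m/s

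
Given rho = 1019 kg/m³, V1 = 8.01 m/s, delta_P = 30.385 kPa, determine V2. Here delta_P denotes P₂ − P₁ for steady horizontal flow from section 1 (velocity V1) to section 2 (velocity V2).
Formula: \Delta P = \frac{1}{2} \rho (V_1^2 - V_2^2)
Substituting knowns: 30.385 = 0.5·1019·(8.01² − V2²)/1000
Solving for V2: V2 = √(8.01² − 2·(30.385·1000)/1019) = 2.127 m/s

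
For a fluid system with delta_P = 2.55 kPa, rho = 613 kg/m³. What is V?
Formula: V = \sqrt{\frac{2 \Delta P}{\rho}}
V = √(2·(2.55·1000)/613) = 2.884 m/s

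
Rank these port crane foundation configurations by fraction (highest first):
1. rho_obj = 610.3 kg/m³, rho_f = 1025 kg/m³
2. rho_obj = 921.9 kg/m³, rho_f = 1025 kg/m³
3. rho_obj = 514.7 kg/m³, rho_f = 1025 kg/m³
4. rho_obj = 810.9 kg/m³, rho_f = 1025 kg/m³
Case 1: fraction = 0.5954
Case 2: fraction = 0.8994
Case 3: fraction = 0.5021
Case 4: fraction = 0.7911
Ranking (highest first): 2, 4, 1, 3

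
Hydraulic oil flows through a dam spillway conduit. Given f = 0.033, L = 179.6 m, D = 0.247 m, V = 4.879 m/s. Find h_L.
Formula: h_L = f \frac{L}{D} \frac{V^2}{2g}
h_L = 0.033·(179.6/0.247)·4.879²/(2·9.81) = 29.11 m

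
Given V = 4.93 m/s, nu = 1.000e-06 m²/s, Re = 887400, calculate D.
Formula: Re = \frac{V D}{\nu}
Substituting knowns: 887400 = 4.93·D/1.000e-06
Solving for D: D = 887400·1.000e-06/4.93 = 0.18 m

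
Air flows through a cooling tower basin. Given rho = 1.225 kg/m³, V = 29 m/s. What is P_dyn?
Formula: P_{dyn} = \frac{1}{2} \rho V^2
P_dyn = 0.5·1.225·29²/1000 = 0.5151 kPa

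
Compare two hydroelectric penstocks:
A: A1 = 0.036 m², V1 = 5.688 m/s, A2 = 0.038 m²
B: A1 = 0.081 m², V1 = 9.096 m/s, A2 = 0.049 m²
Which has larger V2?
V2(A) = 5.389 m/s, V2(B) = 15.04 m/s. Answer: B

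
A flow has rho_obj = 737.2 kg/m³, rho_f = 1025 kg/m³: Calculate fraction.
Formula: f_{sub} = \frac{\rho_{obj}}{\rho_f}
fraction = 737.2/1025 = 0.7192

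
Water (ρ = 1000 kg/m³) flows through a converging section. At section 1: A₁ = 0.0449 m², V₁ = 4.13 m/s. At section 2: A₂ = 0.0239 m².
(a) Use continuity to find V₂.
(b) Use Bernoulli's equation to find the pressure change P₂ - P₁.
(a) Continuity: A₁V₁=A₂V₂ -> V₂=A₁V₁/A₂=0.0449*4.13/0.0239=7.76 m/s
(b) Bernoulli: P₂-P₁=0.5*rho*(V₁^2-V₂^2)/1000=0.5*1000*(4.13^2-7.76^2)/1000=-21.58 kPa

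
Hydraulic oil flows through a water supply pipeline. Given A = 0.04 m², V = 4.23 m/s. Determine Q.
Formula: Q = A V
Q = 0.04·4.23·1000 = 169.2 L/s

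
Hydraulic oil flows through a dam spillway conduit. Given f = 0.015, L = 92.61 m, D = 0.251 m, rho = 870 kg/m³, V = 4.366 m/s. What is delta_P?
Formula: \Delta P = f \frac{L}{D} \frac{\rho V^2}{2}
delta_P = 0.015·(92.61/0.251)·0.5·870·4.366²/1000 = 45.89 kPa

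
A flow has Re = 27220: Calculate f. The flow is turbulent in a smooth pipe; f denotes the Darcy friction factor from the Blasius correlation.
Formula: f = \frac{0.316}{Re^{0.25}}
f = 0.316/27220^0.25 = 0.0246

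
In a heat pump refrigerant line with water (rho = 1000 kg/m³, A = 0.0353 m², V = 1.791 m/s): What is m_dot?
Formula: \dot{m} = \rho A V
m_dot = 1000·0.0353·1.791 = 63.22 kg/s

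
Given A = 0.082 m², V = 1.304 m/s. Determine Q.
Formula: Q = A V
Q = 0.082·1.304·1000 = 106.9 L/s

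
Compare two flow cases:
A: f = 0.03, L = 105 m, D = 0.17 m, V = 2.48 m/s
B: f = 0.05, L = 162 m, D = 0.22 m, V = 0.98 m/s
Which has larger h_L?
h_L(A) = 5.809 m, h_L(B) = 1.802 m. Answer: A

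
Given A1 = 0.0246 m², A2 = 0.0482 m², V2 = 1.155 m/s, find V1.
Formula: V_2 = \frac{A_1 V_1}{A_2}
Substituting knowns: 1.155 = 0.0246·V1/0.0482
Solving for V1: V1 = 1.155·0.0482/0.0246 = 2.263 m/s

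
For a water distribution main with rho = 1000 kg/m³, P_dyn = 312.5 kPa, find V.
Formula: P_{dyn} = \frac{1}{2} \rho V^2
Substituting knowns: 312.5 = 0.5·1000·V²/1000
Solving for V: V = √(2·(312.5·1000)/1000) = 25 m/s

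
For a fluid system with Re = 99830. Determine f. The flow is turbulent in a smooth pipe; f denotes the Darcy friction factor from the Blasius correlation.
Formula: f = \frac{0.316}{Re^{0.25}}
f = 0.316/99830^0.25 = 0.01778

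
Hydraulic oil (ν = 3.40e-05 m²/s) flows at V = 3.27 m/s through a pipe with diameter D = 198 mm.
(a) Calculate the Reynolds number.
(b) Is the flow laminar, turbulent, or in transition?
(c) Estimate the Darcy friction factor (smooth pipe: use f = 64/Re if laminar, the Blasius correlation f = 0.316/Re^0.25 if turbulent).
(a) Re = V·D/ν = 3.27·0.198/3.40e-05 = 19043
(b) Flow regime: turbulent (Re > 4000)
(c) Friction factor: f = 0.316/Re^0.25 = 0.316/19043^0.25 = 0.0269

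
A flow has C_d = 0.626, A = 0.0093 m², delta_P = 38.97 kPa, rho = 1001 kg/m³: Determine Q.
Formula: Q = C_d A \sqrt{\frac{2 \Delta P}{\rho}}
Q = 0.626·0.0093·√(2·(38.97·1000)/1001)·1000 = 51.37 L/s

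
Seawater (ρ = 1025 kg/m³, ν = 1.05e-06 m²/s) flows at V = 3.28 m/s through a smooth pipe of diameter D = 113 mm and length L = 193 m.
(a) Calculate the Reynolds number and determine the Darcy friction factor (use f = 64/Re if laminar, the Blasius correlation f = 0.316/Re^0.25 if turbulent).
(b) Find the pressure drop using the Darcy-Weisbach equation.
(a) Re = V·D/ν = 3.28·0.113/1.05e-06 = 352990 → turbulent (Re > 4000); f = 0.316/Re^0.25 = 0.316/352990^0.25 = 0.012964 (Blasius is strictly valid for Re ≲ 1e5; used here as the smooth-pipe estimate the problem specifies)
(b) Darcy-Weisbach: ΔP = f·(L/D)·½ρV²/1000 = 0.012964·(193/0.113)·½·1025·3.28²/1000 = 122.1 kPa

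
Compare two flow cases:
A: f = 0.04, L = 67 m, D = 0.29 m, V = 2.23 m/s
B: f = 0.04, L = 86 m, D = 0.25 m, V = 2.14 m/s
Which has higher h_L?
h_L(A) = 2.342 m, h_L(B) = 3.212 m. Answer: B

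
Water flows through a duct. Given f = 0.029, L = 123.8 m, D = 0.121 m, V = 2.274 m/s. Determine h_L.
Formula: h_L = f \frac{L}{D} \frac{V^2}{2g}
h_L = 0.029·(123.8/0.121)·2.274²/(2·9.81) = 7.82 m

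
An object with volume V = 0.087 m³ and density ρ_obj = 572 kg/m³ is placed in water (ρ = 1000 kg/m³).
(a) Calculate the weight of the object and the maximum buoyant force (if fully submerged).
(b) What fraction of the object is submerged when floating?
(a) W=rho_obj*g*V=572*9.81*0.087=488.2 N; F_B(max)=rho*g*V=1000*9.81*0.087=853.5 N
(b) Floating fraction=rho_obj/rho=572/1000=0.572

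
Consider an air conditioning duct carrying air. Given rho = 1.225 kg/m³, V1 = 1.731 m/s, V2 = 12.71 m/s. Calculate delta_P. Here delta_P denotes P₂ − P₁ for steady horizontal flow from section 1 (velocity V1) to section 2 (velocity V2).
Formula: \Delta P = \frac{1}{2} \rho (V_1^2 - V_2^2)
delta_P = 0.5·1.225·(1.731² − 12.71²)/1000 = -0.09711 kPa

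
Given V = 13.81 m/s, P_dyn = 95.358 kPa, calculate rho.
Formula: P_{dyn} = \frac{1}{2} \rho V^2
Substituting knowns: 95.358 = 0.5·rho·13.81²/1000
Solving for rho: rho = 2·(95.358·1000)/13.81² = 1000 kg/m³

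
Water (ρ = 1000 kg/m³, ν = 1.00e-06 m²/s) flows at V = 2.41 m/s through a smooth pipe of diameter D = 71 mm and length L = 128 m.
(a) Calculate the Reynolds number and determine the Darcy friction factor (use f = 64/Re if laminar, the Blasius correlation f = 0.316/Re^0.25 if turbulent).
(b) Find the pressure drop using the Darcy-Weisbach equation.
(a) Re = V·D/ν = 2.41·0.071/1.00e-06 = 171110 → turbulent (Re > 4000); f = 0.316/Re^0.25 = 0.316/171110^0.25 = 0.015537 (Blasius is strictly valid for Re ≲ 1e5; used here as the smooth-pipe estimate the problem specifies)
(b) Darcy-Weisbach: ΔP = f·(L/D)·½ρV²/1000 = 0.015537·(128/0.071)·½·1000·2.41²/1000 = 81.34 kPa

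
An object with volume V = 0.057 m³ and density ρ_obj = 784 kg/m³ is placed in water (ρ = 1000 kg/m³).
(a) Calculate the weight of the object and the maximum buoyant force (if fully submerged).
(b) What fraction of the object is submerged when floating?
(a) W=rho_obj*g*V=784*9.81*0.057=438.4 N; F_B(max)=rho*g*V=1000*9.81*0.057=559.2 N
(b) Floating fraction=rho_obj/rho=784/1000=0.784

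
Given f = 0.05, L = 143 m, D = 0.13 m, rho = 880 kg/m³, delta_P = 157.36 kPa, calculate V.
Formula: \Delta P = f \frac{L}{D} \frac{\rho V^2}{2}
Substituting knowns: 157.36 = 0.05·(143/0.13)·0.5·880·V²/1000
Solving for V: V = √((157.36·1000)/(0.05·(143/0.13)·0.5·880)) = 2.55 m/s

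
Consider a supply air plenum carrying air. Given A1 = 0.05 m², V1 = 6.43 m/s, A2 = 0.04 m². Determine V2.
Formula: V_2 = \frac{A_1 V_1}{A_2}
V2 = 0.05·6.43/0.04 = 8.037 m/s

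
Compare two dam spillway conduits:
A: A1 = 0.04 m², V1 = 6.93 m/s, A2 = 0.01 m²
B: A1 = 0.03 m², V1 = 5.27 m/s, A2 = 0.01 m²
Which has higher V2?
V2(A) = 27.72 m/s, V2(B) = 15.81 m/s. Answer: A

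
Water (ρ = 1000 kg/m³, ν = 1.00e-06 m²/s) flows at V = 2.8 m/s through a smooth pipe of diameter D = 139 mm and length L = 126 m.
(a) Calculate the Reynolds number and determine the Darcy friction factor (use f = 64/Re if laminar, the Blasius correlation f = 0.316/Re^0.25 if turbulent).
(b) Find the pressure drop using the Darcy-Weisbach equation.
(a) Re = V·D/ν = 2.8·0.139/1.00e-06 = 389200 → turbulent (Re > 4000); f = 0.316/Re^0.25 = 0.316/389200^0.25 = 0.012652 (Blasius is strictly valid for Re ≲ 1e5; used here as the smooth-pipe estimate the problem specifies)
(b) Darcy-Weisbach: ΔP = f·(L/D)·½ρV²/1000 = 0.012652·(126/0.139)·½·1000·2.8²/1000 = 44.96 kPa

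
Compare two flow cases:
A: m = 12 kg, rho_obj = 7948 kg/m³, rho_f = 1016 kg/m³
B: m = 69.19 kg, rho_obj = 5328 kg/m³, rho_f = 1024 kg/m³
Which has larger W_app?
W_app(A) = 102.7 N, W_app(B) = 548.3 N. Answer: B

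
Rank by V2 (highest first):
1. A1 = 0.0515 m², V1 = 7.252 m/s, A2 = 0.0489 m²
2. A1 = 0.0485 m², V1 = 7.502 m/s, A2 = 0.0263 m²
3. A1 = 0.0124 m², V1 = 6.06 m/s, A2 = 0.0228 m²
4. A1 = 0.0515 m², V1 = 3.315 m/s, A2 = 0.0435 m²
Case 1: V2 = 7.638 m/s
Case 2: V2 = 13.83 m/s
Case 3: V2 = 3.296 m/s
Case 4: V2 = 3.925 m/s
Ranking (highest first): 2, 1, 4, 3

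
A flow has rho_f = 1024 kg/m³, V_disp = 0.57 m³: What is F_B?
Formula: F_B = \rho_f g V_{disp}
F_B = 1024·9.81·0.57 = 5726 N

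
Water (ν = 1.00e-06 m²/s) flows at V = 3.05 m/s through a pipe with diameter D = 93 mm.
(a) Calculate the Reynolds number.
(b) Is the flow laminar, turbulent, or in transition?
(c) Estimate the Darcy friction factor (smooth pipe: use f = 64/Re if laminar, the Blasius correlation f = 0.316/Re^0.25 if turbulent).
(a) Re = V·D/ν = 3.05·0.093/1.00e-06 = 283650
(b) Flow regime: turbulent (Re > 4000)
(c) Friction factor: f = 0.316/Re^0.25 = 0.316/283650^0.25 = 0.01369 (Blasius is strictly valid for Re ≲ 1e5; used here as the smooth-pipe estimate the problem specifies)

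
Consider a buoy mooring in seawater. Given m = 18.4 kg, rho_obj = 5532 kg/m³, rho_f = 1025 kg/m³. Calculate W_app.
Formula: W_{app} = mg\left(1 - \frac{\rho_f}{\rho_{obj}}\right)
W_app = 18.4·9.81·(1 − 1025/5532) = 147.1 N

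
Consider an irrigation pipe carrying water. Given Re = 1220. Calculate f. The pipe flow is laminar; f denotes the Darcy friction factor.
Formula: f = \frac{64}{Re}
f = 64/1220 = 0.05246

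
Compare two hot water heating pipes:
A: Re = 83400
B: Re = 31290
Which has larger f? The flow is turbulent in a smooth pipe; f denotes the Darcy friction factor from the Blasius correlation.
f(A) = 0.01859, f(B) = 0.02376. Answer: B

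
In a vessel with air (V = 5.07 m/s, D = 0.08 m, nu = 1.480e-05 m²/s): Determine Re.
Formula: Re = \frac{V D}{\nu}
Re = 5.07·0.08/1.480e-05 = 27405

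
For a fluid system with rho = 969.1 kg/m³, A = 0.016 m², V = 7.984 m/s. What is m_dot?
Formula: \dot{m} = \rho A V
m_dot = 969.1·0.016·7.984 = 123.8 kg/s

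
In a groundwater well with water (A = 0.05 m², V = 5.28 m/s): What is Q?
Formula: Q = A V
Q = 0.05·5.28·1000 = 264 L/s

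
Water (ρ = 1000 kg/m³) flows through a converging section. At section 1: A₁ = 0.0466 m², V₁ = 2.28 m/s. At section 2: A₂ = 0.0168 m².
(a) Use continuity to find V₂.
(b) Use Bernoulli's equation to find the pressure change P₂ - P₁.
(a) Continuity: A₁V₁=A₂V₂ -> V₂=A₁V₁/A₂=0.0466*2.28/0.0168=6.32 m/s
(b) Bernoulli: P₂-P₁=0.5*rho*(V₁^2-V₂^2)/1000=0.5*1000*(2.28^2-6.32^2)/1000=-17.37 kPa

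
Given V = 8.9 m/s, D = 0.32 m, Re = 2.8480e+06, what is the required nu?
Formula: Re = \frac{V D}{\nu}
Substituting knowns: 2.8480e+06 = 8.9·0.32/nu
Solving for nu: nu = 8.9·0.32/2.8480e+06 = 1.000e-06 m²/s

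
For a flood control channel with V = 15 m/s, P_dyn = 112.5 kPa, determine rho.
Formula: P_{dyn} = \frac{1}{2} \rho V^2
Substituting knowns: 112.5 = 0.5·rho·15²/1000
Solving for rho: rho = 2·(112.5·1000)/15² = 1000 kg/m³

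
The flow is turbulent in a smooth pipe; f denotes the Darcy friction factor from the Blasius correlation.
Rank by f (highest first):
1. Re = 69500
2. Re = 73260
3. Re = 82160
Case 1: f = 0.01946
Case 2: f = 0.01921
Case 3: f = 0.01866
Ranking (highest first): 1, 2, 3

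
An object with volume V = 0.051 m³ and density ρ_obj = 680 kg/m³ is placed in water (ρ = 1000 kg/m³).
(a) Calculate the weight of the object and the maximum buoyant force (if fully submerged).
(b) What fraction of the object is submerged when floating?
(a) W=rho_obj*g*V=680*9.81*0.051=340.2 N; F_B(max)=rho*g*V=1000*9.81*0.051=500.3 N
(b) Floating fraction=rho_obj/rho=680/1000=0.680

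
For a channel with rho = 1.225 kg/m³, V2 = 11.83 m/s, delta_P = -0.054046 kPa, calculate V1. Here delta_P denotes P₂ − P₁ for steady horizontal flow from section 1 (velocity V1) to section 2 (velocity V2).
Formula: \Delta P = \frac{1}{2} \rho (V_1^2 - V_2^2)
Substituting knowns: -0.054046 = 0.5·1.225·(V1² − 11.83²)/1000
Solving for V1: V1 = √(11.83² + 2·(-0.054046·1000)/1.225) = 7.191 m/s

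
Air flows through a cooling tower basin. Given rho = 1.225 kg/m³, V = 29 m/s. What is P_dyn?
Formula: P_{dyn} = \frac{1}{2} \rho V^2
P_dyn = 0.5·1.225·29²/1000 = 0.5151 kPa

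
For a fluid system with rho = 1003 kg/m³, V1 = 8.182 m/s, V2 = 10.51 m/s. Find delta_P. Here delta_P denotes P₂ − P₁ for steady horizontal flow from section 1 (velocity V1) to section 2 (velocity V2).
Formula: \Delta P = \frac{1}{2} \rho (V_1^2 - V_2^2)
delta_P = 0.5·1003·(8.182² − 10.51²)/1000 = -21.82 kPa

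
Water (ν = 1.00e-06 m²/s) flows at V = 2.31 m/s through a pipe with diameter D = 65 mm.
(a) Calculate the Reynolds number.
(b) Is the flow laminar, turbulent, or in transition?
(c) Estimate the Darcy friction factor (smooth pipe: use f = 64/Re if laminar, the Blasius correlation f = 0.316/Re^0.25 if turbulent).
(a) Re = V·D/ν = 2.31·0.065/1.00e-06 = 150150
(b) Flow regime: turbulent (Re > 4000)
(c) Friction factor: f = 0.316/Re^0.25 = 0.316/150150^0.25 = 0.01605 (Blasius is strictly valid for Re ≲ 1e5; used here as the smooth-pipe estimate the problem specifies)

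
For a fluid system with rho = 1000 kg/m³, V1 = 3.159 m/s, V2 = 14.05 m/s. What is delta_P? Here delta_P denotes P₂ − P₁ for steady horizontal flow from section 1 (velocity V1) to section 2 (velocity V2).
Formula: \Delta P = \frac{1}{2} \rho (V_1^2 - V_2^2)
delta_P = 0.5·1000·(3.159² − 14.05²)/1000 = -93.71 kPa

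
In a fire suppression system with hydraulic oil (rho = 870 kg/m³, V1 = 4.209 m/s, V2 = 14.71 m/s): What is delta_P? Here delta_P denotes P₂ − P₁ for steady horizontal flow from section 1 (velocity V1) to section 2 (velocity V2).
Formula: \Delta P = \frac{1}{2} \rho (V_1^2 - V_2^2)
delta_P = 0.5·870·(4.209² − 14.71²)/1000 = -86.42 kPa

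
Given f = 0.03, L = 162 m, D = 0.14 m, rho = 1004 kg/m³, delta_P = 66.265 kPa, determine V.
Formula: \Delta P = f \frac{L}{D} \frac{\rho V^2}{2}
Substituting knowns: 66.265 = 0.03·(162/0.14)·0.5·1004·V²/1000
Solving for V: V = √((66.265·1000)/(0.03·(162/0.14)·0.5·1004)) = 1.95 m/s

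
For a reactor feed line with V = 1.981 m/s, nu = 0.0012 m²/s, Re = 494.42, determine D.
Formula: Re = \frac{V D}{\nu}
Substituting knowns: 494.42 = 1.981·D/0.0012
Solving for D: D = 494.42·0.0012/1.981 = 0.2995 m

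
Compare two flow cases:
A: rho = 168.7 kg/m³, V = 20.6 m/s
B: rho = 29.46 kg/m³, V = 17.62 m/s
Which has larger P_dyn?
P_dyn(A) = 35.79 kPa, P_dyn(B) = 4.573 kPa. Answer: A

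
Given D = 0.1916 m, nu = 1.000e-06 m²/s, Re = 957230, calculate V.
Formula: Re = \frac{V D}{\nu}
Substituting knowns: 957230 = V·0.1916/1.000e-06
Solving for V: V = 957230·1.000e-06/0.1916 = 4.996 m/s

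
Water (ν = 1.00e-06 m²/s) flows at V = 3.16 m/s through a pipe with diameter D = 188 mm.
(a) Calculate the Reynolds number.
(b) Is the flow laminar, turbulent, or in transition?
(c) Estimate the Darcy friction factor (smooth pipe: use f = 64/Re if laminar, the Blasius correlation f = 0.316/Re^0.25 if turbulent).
(a) Re = V·D/ν = 3.16·0.188/1.00e-06 = 594080
(b) Flow regime: turbulent (Re > 4000)
(c) Friction factor: f = 0.316/Re^0.25 = 0.316/594080^0.25 = 0.01138 (Blasius is strictly valid for Re ≲ 1e5; used here as the smooth-pipe estimate the problem specifies)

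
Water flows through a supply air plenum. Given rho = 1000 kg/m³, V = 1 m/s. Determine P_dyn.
Formula: P_{dyn} = \frac{1}{2} \rho V^2
P_dyn = 0.5·1000·1²/1000 = 0.5 kPa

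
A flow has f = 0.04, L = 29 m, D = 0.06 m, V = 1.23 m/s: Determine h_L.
Formula: h_L = f \frac{L}{D} \frac{V^2}{2g}
h_L = 0.04·(29/0.06)·1.23²/(2·9.81) = 1.491 m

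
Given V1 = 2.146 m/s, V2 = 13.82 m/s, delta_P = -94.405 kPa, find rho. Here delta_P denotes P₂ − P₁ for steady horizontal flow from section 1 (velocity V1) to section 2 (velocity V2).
Formula: \Delta P = \frac{1}{2} \rho (V_1^2 - V_2^2)
Substituting knowns: -94.405 = 0.5·rho·(2.146² − 13.82²)/1000
Solving for rho: rho = 2·(-94.405·1000)/(2.146² − 13.82²) = 1013 kg/m³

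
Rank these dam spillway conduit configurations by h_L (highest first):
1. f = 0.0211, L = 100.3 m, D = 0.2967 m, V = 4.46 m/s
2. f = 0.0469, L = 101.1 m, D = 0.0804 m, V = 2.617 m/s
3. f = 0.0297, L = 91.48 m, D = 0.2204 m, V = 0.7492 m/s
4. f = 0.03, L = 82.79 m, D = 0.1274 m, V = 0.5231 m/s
Case 1: h_L = 7.232 m
Case 2: h_L = 20.59 m
Case 3: h_L = 0.3527 m
Case 4: h_L = 0.2719 m
Ranking (highest first): 2, 1, 3, 4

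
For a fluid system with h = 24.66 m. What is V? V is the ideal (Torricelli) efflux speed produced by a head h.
Formula: V = \sqrt{2 g h}
V = √(2·9.81·24.66) = 22 m/s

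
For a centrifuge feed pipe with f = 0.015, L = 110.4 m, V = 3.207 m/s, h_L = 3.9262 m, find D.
Formula: h_L = f \frac{L}{D} \frac{V^2}{2g}
Substituting knowns: 3.9262 = 0.015·(110.4/D)·3.207²/(2·9.81)
Solving for D: D = 0.015·110.4·3.207²/(2·9.81·3.9262) = 0.2211 m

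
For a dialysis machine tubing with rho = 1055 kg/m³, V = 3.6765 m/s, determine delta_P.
Formula: V = \sqrt{\frac{2 \Delta P}{\rho}}
Substituting knowns: 3.6765 = √(2·(delta_P·1000)/1055)
Solving for delta_P: delta_P = 3.6765²·1055/2/1000 = 7.13 kPa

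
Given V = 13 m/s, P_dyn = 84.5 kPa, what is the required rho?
Formula: P_{dyn} = \frac{1}{2} \rho V^2
Substituting knowns: 84.5 = 0.5·rho·13²/1000
Solving for rho: rho = 2·(84.5·1000)/13² = 1000 kg/m³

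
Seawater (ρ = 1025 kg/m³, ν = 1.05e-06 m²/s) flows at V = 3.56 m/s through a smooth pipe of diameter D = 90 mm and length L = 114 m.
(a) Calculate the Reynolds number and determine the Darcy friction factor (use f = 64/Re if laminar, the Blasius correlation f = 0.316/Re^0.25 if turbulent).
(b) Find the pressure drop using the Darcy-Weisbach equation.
(a) Re = V·D/ν = 3.56·0.09/1.05e-06 = 305140 → turbulent (Re > 4000); f = 0.316/Re^0.25 = 0.316/305140^0.25 = 0.013445 (Blasius is strictly valid for Re ≲ 1e5; used here as the smooth-pipe estimate the problem specifies)
(b) Darcy-Weisbach: ΔP = f·(L/D)·½ρV²/1000 = 0.013445·(114/0.090)·½·1025·3.56²/1000 = 110.6 kPa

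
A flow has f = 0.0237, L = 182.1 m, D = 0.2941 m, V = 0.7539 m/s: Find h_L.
Formula: h_L = f \frac{L}{D} \frac{V^2}{2g}
h_L = 0.0237·(182.1/0.2941)·0.7539²/(2·9.81) = 0.4251 m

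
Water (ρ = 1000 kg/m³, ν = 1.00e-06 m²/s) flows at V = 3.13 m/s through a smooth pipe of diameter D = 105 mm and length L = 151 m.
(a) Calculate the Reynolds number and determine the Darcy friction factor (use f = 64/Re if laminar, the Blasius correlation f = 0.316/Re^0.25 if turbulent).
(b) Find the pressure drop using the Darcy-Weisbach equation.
(a) Re = V·D/ν = 3.13·0.105/1.00e-06 = 328650 → turbulent (Re > 4000); f = 0.316/Re^0.25 = 0.316/328650^0.25 = 0.013198 (Blasius is strictly valid for Re ≲ 1e5; used here as the smooth-pipe estimate the problem specifies)
(b) Darcy-Weisbach: ΔP = f·(L/D)·½ρV²/1000 = 0.013198·(151/0.105)·½·1000·3.13²/1000 = 92.97 kPa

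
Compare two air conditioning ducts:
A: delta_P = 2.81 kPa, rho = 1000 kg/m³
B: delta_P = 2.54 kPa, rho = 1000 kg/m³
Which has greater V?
V(A) = 2.371 m/s, V(B) = 2.254 m/s. Answer: A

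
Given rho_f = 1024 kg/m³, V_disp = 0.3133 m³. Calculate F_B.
Formula: F_B = \rho_f g V_{disp}
F_B = 1024·9.81·0.3133 = 3147 N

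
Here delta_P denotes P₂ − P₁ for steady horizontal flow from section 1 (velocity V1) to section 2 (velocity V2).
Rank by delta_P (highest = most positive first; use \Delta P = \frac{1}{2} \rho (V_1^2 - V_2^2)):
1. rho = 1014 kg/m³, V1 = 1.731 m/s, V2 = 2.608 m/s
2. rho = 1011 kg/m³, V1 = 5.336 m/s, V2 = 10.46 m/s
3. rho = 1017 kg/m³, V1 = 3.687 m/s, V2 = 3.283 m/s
Case 1: delta_P = -1.929 kPa
Case 2: delta_P = -40.91 kPa
Case 3: delta_P = 1.432 kPa
Ranking (highest first): 3, 1, 2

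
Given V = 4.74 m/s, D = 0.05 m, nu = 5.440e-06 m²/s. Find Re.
Formula: Re = \frac{V D}{\nu}
Re = 4.74·0.05/5.440e-06 = 43566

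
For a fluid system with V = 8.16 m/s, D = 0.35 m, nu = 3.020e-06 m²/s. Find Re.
Formula: Re = \frac{V D}{\nu}
Re = 8.16·0.35/3.020e-06 = 945695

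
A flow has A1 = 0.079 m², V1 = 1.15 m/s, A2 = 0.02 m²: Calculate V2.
Formula: V_2 = \frac{A_1 V_1}{A_2}
V2 = 0.079·1.15/0.02 = 4.542 m/s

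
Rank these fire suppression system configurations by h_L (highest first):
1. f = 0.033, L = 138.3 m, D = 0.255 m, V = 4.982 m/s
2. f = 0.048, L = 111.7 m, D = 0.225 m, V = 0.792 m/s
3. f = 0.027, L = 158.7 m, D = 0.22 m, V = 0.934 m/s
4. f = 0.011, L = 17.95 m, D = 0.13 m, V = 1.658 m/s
Case 1: h_L = 22.64 m
Case 2: h_L = 0.7618 m
Case 3: h_L = 0.866 m
Case 4: h_L = 0.2128 m
Ranking (highest first): 1, 3, 2, 4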